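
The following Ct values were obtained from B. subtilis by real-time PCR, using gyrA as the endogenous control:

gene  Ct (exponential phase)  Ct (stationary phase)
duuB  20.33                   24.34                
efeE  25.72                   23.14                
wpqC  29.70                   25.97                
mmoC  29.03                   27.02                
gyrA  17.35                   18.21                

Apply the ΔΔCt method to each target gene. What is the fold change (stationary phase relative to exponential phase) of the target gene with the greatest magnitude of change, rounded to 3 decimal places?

duuB: ΔΔCt = (24.34−18.21) − (20.33−17.35) = 6.13 − 2.98 = 3.15; fold change = 2^-3.15 = 0.113
efeE: ΔΔCt = (23.14−18.21) − (25.72−17.35) = 4.93 − 8.37 = -3.44; fold change = 2^3.44 = 10.853
wpqC: ΔΔCt = (25.97−18.21) − (29.70−17.35) = 7.76 − 12.35 = -4.59; fold change = 2^4.59 = 24.084
mmoC: ΔΔCt = (27.02−18.21) − (29.03−17.35) = 8.81 − 11.68 = -2.87; fold change = 2^2.87 = 7.311
wpqC has the largest |ΔΔCt| = 4.59.

24.084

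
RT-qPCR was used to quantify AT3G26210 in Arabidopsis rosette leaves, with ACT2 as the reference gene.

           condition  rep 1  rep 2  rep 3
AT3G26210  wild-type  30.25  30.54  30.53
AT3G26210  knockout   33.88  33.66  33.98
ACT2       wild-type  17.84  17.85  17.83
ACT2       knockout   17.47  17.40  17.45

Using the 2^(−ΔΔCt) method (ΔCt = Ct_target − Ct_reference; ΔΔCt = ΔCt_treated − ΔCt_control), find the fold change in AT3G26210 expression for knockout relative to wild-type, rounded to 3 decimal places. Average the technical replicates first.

Mean Ct: AT3G26210 wild-type 30.440; AT3G26210 knockout 33.840; ACT2 wild-type 17.840; ACT2 knockout 17.440
ΔCt(wild-type) = 30.440 − 17.840 = 12.600
ΔCt(knockout) = 33.840 − 17.440 = 16.400
ΔΔCt = 16.400 − 12.600 = 3.800
Fold change = 2^(−3.800) = 0.0718

0.072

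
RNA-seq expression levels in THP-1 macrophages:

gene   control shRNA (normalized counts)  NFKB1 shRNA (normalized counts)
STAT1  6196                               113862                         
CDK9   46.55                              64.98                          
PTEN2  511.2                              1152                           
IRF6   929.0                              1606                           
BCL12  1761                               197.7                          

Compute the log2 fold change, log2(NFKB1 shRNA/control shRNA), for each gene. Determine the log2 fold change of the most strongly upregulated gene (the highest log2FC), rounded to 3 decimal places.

4.200

log2(113862/6196) = 4.200  (STAT1)
log2(64.98/46.55) = 0.481  (CDK9)
log2(1152/511.2) = 1.172  (PTEN2)
log2(1606/929.0) = 0.790  (IRF6)
log2(197.7/1761) = -3.155  (BCL12)
STAT1 is most strongly upregulated.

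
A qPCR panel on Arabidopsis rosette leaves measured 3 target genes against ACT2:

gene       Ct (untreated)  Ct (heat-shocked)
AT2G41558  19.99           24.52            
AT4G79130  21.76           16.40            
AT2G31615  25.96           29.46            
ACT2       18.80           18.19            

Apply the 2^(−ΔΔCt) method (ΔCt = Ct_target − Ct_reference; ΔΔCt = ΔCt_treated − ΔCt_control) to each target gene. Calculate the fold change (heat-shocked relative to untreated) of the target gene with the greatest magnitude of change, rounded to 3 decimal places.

AT2G41558: ΔΔCt = (24.52−18.19) − (19.99−18.80) = 6.33 − 1.19 = 5.14; fold change = 2^-5.14 = 0.028
AT4G79130: ΔΔCt = (16.40−18.19) − (21.76−18.80) = -1.79 − 2.96 = -4.75; fold change = 2^4.75 = 26.909
AT2G31615: ΔΔCt = (29.46−18.19) − (25.96−18.80) = 11.27 − 7.16 = 4.11; fold change = 2^-4.11 = 0.058
AT2G41558 has the largest |ΔΔCt| = 5.14.

0.028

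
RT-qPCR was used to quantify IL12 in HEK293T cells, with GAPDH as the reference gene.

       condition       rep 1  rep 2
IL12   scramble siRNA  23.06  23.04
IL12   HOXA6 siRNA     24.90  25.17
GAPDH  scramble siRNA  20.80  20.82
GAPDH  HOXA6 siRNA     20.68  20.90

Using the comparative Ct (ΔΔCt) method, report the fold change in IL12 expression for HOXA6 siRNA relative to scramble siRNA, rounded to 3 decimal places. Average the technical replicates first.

0.249

Mean Ct: IL12 scramble siRNA 23.050; IL12 HOXA6 siRNA 25.035; GAPDH scramble siRNA 20.810; GAPDH HOXA6 siRNA 20.790
ΔCt(scramble siRNA) = 23.050 − 20.810 = 2.240
ΔCt(HOXA6 siRNA) = 25.035 − 20.790 = 4.245
ΔΔCt = 4.245 − 2.240 = 2.005
Fold change = 2^(−2.005) = 0.2491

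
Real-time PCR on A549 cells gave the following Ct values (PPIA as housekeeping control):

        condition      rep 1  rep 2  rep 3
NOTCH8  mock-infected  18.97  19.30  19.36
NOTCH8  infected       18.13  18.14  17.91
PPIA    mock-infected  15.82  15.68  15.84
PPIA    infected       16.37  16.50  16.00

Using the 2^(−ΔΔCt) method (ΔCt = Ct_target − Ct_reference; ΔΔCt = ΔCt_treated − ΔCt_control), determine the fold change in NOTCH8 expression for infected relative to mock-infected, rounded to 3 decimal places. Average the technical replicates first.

3.160

Mean Ct: NOTCH8 mock-infected 19.210; NOTCH8 infected 18.060; PPIA mock-infected 15.780; PPIA infected 16.290
ΔCt(mock-infected) = 19.210 − 15.780 = 3.430
ΔCt(infected) = 18.060 − 16.290 = 1.770
ΔΔCt = 1.770 − 3.430 = -1.660
Fold change = 2^(−(-1.660)) = 2^1.660 = 3.1602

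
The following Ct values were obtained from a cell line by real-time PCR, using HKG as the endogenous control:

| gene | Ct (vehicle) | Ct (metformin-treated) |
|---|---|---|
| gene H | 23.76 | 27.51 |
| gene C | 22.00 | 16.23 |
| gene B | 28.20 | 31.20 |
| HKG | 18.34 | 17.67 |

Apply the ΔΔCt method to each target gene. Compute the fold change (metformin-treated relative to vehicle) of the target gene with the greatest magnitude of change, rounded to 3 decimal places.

gene H: ΔΔCt = (27.51−17.67) − (23.76−18.34) = 9.84 − 5.42 = 4.42; fold change = 2^-4.42 = 0.047
gene C: ΔΔCt = (16.23−17.67) − (22.00−18.34) = -1.44 − 3.66 = -5.10; fold change = 2^5.10 = 34.297
gene B: ΔΔCt = (31.20−17.67) − (28.20−18.34) = 13.53 − 9.86 = 3.67; fold change = 2^-3.67 = 0.079
gene C has the largest |ΔΔCt| = 5.10.

34.297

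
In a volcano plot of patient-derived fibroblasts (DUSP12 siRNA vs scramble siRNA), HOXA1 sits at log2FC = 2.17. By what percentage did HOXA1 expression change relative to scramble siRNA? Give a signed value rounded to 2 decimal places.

350.02%

Fold change = 2^(2.17) = 4.5002
Percent change = (FC − 1) × 100% = (4.5002 − 1) × 100 = 350.02%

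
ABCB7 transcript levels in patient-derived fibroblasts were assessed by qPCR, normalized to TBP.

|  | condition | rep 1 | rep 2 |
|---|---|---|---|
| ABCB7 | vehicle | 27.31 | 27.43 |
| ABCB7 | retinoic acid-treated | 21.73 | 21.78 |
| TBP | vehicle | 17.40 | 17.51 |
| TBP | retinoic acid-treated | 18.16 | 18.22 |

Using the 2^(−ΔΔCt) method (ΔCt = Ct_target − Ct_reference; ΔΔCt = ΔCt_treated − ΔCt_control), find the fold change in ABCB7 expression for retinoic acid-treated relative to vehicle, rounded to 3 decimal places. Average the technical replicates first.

Mean Ct: ABCB7 vehicle 27.370; ABCB7 retinoic acid-treated 21.755; TBP vehicle 17.455; TBP retinoic acid-treated 18.190
ΔCt(vehicle) = 27.370 − 17.455 = 9.915
ΔCt(retinoic acid-treated) = 21.755 − 18.190 = 3.565
ΔΔCt = 3.565 − 9.915 = -6.350
Fold change = 2^(−(-6.350)) = 2^6.350 = 81.5719

81.572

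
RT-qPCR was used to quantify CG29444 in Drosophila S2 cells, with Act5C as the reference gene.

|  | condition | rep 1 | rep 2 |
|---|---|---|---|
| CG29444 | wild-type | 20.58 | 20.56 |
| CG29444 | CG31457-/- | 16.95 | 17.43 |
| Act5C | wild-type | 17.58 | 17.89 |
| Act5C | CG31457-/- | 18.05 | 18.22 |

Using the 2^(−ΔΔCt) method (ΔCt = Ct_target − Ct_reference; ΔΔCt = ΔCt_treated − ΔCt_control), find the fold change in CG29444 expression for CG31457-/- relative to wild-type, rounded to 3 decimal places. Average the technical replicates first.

13.737

Mean Ct: CG29444 wild-type 20.570; CG29444 CG31457-/- 17.190; Act5C wild-type 17.735; Act5C CG31457-/- 18.135
ΔCt(wild-type) = 20.570 − 17.735 = 2.835
ΔCt(CG31457-/-) = 17.190 − 18.135 = -0.945
ΔΔCt = -0.945 − 2.835 = -3.780
Fold change = 2^(−(-3.780)) = 2^3.780 = 13.7370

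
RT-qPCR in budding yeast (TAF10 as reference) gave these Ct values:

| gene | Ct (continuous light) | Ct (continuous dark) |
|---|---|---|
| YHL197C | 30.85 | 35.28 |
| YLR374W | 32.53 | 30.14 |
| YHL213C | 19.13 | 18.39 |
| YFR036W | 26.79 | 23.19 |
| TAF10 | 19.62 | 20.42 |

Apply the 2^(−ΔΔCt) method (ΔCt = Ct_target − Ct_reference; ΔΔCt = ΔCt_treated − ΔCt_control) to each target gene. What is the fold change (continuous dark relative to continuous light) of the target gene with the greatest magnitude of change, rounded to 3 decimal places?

YHL197C: ΔΔCt = (35.28−20.42) − (30.85−19.62) = 14.86 − 11.23 = 3.63; fold change = 2^-3.63 = 0.081
YLR374W: ΔΔCt = (30.14−20.42) − (32.53−19.62) = 9.72 − 12.91 = -3.19; fold change = 2^3.19 = 9.126
YHL213C: ΔΔCt = (18.39−20.42) − (19.13−19.62) = -2.03 − (-0.49) = -1.54; fold change = 2^1.54 = 2.908
YFR036W: ΔΔCt = (23.19−20.42) − (26.79−19.62) = 2.77 − 7.17 = -4.40; fold change = 2^4.40 = 21.112
YFR036W has the largest |ΔΔCt| = 4.40.

21.112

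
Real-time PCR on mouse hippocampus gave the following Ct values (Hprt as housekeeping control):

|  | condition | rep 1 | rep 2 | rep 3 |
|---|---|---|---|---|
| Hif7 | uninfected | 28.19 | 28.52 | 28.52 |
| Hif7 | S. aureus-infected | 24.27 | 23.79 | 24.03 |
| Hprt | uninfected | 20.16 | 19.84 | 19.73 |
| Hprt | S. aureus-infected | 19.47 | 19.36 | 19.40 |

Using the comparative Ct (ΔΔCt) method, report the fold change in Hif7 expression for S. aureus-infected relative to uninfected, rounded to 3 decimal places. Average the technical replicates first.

Mean Ct: Hif7 uninfected 28.410; Hif7 S. aureus-infected 24.030; Hprt uninfected 19.910; Hprt S. aureus-infected 19.410
ΔCt(uninfected) = 28.410 − 19.910 = 8.500
ΔCt(S. aureus-infected) = 24.030 − 19.410 = 4.620
ΔΔCt = 4.620 − 8.500 = -3.880
Fold change = 2^(−(-3.880)) = 2^3.880 = 14.7230

14.723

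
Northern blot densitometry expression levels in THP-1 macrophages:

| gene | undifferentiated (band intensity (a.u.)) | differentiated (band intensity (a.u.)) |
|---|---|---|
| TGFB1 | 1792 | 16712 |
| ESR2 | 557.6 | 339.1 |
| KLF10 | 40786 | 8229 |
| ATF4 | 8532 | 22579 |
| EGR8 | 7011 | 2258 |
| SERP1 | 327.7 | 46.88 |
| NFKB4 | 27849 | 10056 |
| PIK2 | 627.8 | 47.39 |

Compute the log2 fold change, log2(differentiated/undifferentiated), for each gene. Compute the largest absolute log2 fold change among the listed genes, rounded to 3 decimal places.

log2(16712/1792) = 3.221  (TGFB1)
log2(339.1/557.6) = -0.718  (ESR2)
log2(8229/40786) = -2.309  (KLF10)
log2(22579/8532) = 1.404  (ATF4)
log2(2258/7011) = -1.635  (EGR8)
log2(46.88/327.7) = -2.805  (SERP1)
log2(10056/27849) = -1.470  (NFKB4)
log2(47.39/627.8) = -3.728  (PIK2)
The largest magnitude belongs to PIK2.

3.728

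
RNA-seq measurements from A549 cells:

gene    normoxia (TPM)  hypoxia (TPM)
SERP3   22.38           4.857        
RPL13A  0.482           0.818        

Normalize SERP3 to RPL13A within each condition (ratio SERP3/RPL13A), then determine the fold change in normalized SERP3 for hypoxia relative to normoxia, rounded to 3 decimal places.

0.128

SERP3/RPL13A (normoxia) = 22.38 / 0.482 = 46.432
SERP3/RPL13A (hypoxia) = 4.857 / 0.818 = 5.9377
Fold change = 5.9377 / 46.432 = 0.1279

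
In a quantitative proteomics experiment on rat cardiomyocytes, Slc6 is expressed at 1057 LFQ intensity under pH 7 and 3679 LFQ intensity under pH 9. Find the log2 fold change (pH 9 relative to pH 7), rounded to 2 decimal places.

Fold change = 3679 / 1057 = 3.4806
log2(3.4806) = 1.799

1.80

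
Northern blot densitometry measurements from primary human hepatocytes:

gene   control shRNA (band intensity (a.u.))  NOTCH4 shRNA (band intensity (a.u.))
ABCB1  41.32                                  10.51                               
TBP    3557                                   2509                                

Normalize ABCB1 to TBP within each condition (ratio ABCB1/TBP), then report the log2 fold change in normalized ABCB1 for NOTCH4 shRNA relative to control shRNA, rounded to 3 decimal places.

-1.472

ABCB1/TBP (control shRNA) = 41.32 / 3557 = 0.011617
ABCB1/TBP (NOTCH4 shRNA) = 10.51 / 2509 = 0.0041889
Fold change = 0.0041889 / 0.011617 = 0.3606
log2(0.3606) = -1.4715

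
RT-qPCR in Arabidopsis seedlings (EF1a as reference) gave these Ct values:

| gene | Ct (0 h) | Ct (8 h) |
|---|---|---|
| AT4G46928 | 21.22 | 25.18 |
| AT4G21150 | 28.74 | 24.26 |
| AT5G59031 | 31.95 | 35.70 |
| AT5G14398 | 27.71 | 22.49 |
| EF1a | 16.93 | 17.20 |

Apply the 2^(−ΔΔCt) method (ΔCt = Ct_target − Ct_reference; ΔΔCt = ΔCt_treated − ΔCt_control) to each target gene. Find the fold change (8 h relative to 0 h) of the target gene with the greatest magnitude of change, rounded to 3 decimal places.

AT4G46928: ΔΔCt = (25.18−17.20) − (21.22−16.93) = 7.98 − 4.29 = 3.69; fold change = 2^-3.69 = 0.077
AT4G21150: ΔΔCt = (24.26−17.20) − (28.74−16.93) = 7.06 − 11.81 = -4.75; fold change = 2^4.75 = 26.909
AT5G59031: ΔΔCt = (35.70−17.20) − (31.95−16.93) = 18.50 − 15.02 = 3.48; fold change = 2^-3.48 = 0.090
AT5G14398: ΔΔCt = (22.49−17.20) − (27.71−16.93) = 5.29 − 10.78 = -5.49; fold change = 2^5.49 = 44.942
AT5G14398 has the largest |ΔΔCt| = 5.49.

44.942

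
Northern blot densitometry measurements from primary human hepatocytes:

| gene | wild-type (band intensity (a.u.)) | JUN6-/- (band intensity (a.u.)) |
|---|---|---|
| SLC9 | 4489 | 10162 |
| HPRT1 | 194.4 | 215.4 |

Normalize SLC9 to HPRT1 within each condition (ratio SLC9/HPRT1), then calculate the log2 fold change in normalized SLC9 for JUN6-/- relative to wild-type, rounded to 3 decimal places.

1.031

SLC9/HPRT1 (wild-type) = 4489 / 194.4 = 23.092
SLC9/HPRT1 (JUN6-/-) = 10162 / 215.4 = 47.177
Fold change = 47.177 / 23.092 = 2.0431
log2(2.0431) = 1.0307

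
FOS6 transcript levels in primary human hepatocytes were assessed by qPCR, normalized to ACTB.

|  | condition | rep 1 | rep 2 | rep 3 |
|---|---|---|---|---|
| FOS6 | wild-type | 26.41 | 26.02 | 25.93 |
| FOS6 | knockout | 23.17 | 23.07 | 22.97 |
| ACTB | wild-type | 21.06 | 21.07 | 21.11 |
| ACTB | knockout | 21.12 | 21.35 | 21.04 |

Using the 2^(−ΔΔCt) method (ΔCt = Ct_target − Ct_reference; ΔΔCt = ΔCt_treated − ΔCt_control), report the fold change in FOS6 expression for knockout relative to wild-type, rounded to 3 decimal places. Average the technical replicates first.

Mean Ct: FOS6 wild-type 26.120; FOS6 knockout 23.070; ACTB wild-type 21.080; ACTB knockout 21.170
ΔCt(wild-type) = 26.120 − 21.080 = 5.040
ΔCt(knockout) = 23.070 − 21.170 = 1.900
ΔΔCt = 1.900 − 5.040 = -3.140
Fold change = 2^(−(-3.140)) = 2^3.140 = 8.8152

8.815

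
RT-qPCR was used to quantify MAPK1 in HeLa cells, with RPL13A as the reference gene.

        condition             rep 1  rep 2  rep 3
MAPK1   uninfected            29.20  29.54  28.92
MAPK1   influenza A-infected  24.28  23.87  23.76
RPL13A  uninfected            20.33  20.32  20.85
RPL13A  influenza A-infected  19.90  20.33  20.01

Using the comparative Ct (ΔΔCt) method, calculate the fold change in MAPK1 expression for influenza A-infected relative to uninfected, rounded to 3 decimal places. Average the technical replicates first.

28.443

Mean Ct: MAPK1 uninfected 29.220; MAPK1 influenza A-infected 23.970; RPL13A uninfected 20.500; RPL13A influenza A-infected 20.080
ΔCt(uninfected) = 29.220 − 20.500 = 8.720
ΔCt(influenza A-infected) = 23.970 − 20.080 = 3.890
ΔΔCt = 3.890 − 8.720 = -4.830
Fold change = 2^(−(-4.830)) = 2^4.830 = 28.4430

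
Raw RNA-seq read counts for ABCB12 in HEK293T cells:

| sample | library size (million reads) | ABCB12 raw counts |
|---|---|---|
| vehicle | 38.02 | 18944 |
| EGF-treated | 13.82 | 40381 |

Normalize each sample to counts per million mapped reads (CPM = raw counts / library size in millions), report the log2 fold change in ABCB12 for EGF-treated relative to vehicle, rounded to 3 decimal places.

CPM(vehicle) = 18944 / 38.02 = 498.2641
CPM(EGF-treated) = 40381 / 13.82 = 2921.9247
Fold change = 2921.9247 / 498.2641 = 5.86421
log2(5.86421) = 2.5519

2.552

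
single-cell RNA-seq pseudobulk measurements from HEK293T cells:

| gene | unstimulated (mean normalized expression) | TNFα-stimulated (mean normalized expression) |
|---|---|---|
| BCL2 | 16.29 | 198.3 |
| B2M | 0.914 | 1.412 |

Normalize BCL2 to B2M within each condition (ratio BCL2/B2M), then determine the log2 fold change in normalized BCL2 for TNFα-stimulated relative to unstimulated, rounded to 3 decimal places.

BCL2/B2M (unstimulated) = 16.29 / 0.914 = 17.823
BCL2/B2M (TNFα-stimulated) = 198.3 / 1.412 = 140.44
Fold change = 140.44 / 17.823 = 7.8798
log2(7.8798) = 2.9782

2.978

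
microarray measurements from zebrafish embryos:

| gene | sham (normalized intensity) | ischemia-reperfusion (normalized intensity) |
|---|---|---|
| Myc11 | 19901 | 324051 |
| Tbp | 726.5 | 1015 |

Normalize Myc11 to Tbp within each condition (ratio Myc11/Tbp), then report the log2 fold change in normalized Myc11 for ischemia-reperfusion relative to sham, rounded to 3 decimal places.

Myc11/Tbp (sham) = 19901 / 726.5 = 27.393
Myc11/Tbp (ischemia-reperfusion) = 324051 / 1015 = 319.26
Fold change = 319.26 / 27.393 = 11.6549
log2(11.6549) = 3.5429

3.543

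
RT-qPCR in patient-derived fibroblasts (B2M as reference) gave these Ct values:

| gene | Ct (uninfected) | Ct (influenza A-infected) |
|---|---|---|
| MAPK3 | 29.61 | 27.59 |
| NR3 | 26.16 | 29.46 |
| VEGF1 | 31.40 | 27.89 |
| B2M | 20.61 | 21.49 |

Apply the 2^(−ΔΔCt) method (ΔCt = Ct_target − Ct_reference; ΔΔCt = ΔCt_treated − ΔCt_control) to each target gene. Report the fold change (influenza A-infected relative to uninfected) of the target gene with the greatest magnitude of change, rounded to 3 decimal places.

20.966

MAPK3: ΔΔCt = (27.59−21.49) − (29.61−20.61) = 6.10 − 9.00 = -2.90; fold change = 2^2.90 = 7.464
NR3: ΔΔCt = (29.46−21.49) − (26.16−20.61) = 7.97 − 5.55 = 2.42; fold change = 2^-2.42 = 0.187
VEGF1: ΔΔCt = (27.89−21.49) − (31.40−20.61) = 6.40 − 10.79 = -4.39; fold change = 2^4.39 = 20.966
VEGF1 has the largest |ΔΔCt| = 4.39.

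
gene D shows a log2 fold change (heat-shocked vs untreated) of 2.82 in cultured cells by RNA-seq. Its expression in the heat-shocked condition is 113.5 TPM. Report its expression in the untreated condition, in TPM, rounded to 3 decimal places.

Fold change = 2^(2.82) = 7.0616
untreated expression = 113.5 / 7.0616 = 16.073

16.073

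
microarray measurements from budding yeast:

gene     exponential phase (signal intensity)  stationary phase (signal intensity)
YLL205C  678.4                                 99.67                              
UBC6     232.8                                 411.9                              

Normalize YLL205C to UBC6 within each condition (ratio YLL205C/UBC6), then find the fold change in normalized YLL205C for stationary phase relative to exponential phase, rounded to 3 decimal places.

YLL205C/UBC6 (exponential phase) = 678.4 / 232.8 = 2.9141
YLL205C/UBC6 (stationary phase) = 99.67 / 411.9 = 0.24198
Fold change = 0.24198 / 2.9141 = 0.0830

0.083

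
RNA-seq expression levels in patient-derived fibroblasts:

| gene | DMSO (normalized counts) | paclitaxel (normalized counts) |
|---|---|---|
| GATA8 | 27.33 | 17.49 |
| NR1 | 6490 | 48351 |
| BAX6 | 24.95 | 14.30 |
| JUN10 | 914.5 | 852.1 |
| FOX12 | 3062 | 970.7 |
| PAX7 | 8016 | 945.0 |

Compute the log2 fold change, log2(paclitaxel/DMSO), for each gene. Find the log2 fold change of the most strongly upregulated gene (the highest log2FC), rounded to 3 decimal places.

2.897

log2(17.49/27.33) = -0.644  (GATA8)
log2(48351/6490) = 2.897  (NR1)
log2(14.30/24.95) = -0.803  (BAX6)
log2(852.1/914.5) = -0.102  (JUN10)
log2(970.7/3062) = -1.657  (FOX12)
log2(945.0/8016) = -3.084  (PAX7)
NR1 is most strongly upregulated.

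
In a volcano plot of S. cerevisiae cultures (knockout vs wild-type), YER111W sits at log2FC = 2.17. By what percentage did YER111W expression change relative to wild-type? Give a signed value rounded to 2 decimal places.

350.02%

Fold change = 2^(2.17) = 4.5002
Percent change = (FC − 1) × 100% = (4.5002 − 1) × 100 = 350.02%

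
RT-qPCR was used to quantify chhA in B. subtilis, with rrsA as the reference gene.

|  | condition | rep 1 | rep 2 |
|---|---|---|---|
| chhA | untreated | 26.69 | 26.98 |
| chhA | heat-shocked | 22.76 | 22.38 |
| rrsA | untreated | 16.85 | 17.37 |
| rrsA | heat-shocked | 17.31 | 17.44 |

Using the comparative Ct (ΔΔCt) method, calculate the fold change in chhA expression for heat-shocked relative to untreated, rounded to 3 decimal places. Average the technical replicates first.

Mean Ct: chhA untreated 26.835; chhA heat-shocked 22.570; rrsA untreated 17.110; rrsA heat-shocked 17.375
ΔCt(untreated) = 26.835 − 17.110 = 9.725
ΔCt(heat-shocked) = 22.570 − 17.375 = 5.195
ΔΔCt = 5.195 − 9.725 = -4.530
Fold change = 2^(−(-4.530)) = 2^4.530 = 23.1029

23.103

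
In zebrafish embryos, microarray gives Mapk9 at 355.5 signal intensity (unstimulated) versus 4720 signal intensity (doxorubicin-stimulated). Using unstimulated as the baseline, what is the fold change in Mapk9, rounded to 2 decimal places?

Fold change = 4720 / 355.5 = 13.277
Mapk9 is upregulated.

13.28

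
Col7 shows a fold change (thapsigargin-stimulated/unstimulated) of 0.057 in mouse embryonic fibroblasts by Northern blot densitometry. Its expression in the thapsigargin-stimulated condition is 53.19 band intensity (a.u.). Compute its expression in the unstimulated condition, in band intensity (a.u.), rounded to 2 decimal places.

unstimulated expression = 53.19 / 0.057 = 933.16

933.16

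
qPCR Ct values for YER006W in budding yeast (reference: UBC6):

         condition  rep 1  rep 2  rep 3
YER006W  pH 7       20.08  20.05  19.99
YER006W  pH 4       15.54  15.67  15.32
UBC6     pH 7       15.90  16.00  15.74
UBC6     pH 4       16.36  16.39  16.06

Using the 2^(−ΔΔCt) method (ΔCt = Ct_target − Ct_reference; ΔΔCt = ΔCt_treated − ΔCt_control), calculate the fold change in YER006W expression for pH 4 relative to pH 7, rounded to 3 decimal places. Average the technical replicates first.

30.274

Mean Ct: YER006W pH 7 20.040; YER006W pH 4 15.510; UBC6 pH 7 15.880; UBC6 pH 4 16.270
ΔCt(pH 7) = 20.040 − 15.880 = 4.160
ΔCt(pH 4) = 15.510 − 16.270 = -0.760
ΔΔCt = -0.760 − 4.160 = -4.920
Fold change = 2^(−(-4.920)) = 2^4.920 = 30.2738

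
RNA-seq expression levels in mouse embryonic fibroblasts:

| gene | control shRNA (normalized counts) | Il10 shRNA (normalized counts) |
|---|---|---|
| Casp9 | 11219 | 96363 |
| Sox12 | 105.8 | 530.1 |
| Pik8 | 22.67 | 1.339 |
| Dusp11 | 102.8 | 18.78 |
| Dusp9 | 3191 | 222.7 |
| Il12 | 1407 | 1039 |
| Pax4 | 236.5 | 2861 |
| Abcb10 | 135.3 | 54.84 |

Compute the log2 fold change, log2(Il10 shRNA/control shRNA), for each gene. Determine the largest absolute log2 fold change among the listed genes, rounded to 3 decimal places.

log2(96363/11219) = 3.103  (Casp9)
log2(530.1/105.8) = 2.325  (Sox12)
log2(1.339/22.67) = -4.082  (Pik8)
log2(18.78/102.8) = -2.453  (Dusp11)
log2(222.7/3191) = -3.841  (Dusp9)
log2(1039/1407) = -0.437  (Il12)
log2(2861/236.5) = 3.597  (Pax4)
log2(54.84/135.3) = -1.303  (Abcb10)
The largest magnitude belongs to Pik8.

4.082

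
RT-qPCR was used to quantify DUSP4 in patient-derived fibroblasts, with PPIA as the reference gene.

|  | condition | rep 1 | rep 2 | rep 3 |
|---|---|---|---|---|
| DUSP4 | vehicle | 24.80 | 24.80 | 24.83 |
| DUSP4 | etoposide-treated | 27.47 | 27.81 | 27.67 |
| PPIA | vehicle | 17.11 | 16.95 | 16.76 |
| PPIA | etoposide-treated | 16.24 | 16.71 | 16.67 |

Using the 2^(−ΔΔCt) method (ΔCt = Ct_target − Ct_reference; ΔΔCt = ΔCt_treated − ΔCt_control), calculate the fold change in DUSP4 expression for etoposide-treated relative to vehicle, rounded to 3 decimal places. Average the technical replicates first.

Mean Ct: DUSP4 vehicle 24.810; DUSP4 etoposide-treated 27.650; PPIA vehicle 16.940; PPIA etoposide-treated 16.540
ΔCt(vehicle) = 24.810 − 16.940 = 7.870
ΔCt(etoposide-treated) = 27.650 − 16.540 = 11.110
ΔΔCt = 11.110 − 7.870 = 3.240
Fold change = 2^(−3.240) = 0.1058

0.106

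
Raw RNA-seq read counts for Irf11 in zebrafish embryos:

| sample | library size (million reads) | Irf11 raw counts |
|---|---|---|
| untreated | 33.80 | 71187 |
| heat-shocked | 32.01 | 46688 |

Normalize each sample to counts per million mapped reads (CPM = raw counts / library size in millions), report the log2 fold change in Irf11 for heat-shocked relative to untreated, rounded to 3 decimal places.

CPM(untreated) = 71187 / 33.80 = 2106.1243
CPM(heat-shocked) = 46688 / 32.01 = 1458.5442
Fold change = 1458.5442 / 2106.1243 = 0.69253
log2(0.69253) = -0.5301

-0.530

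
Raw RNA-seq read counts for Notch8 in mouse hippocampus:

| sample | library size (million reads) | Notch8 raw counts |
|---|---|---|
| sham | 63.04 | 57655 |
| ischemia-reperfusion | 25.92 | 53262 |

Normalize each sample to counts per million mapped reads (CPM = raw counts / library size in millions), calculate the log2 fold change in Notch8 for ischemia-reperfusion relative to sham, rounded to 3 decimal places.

1.168

CPM(sham) = 57655 / 63.04 = 914.5780
CPM(ischemia-reperfusion) = 53262 / 25.92 = 2054.8611
Fold change = 2054.8611 / 914.5780 = 2.24679
log2(2.24679) = 1.1679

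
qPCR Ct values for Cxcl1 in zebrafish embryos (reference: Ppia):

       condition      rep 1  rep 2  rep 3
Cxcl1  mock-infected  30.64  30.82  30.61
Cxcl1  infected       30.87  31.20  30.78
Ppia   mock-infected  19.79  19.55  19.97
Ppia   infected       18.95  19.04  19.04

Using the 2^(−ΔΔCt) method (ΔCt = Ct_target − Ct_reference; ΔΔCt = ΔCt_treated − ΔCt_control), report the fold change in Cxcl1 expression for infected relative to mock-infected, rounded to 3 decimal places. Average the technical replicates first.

0.493

Mean Ct: Cxcl1 mock-infected 30.690; Cxcl1 infected 30.950; Ppia mock-infected 19.770; Ppia infected 19.010
ΔCt(mock-infected) = 30.690 − 19.770 = 10.920
ΔCt(infected) = 30.950 − 19.010 = 11.940
ΔΔCt = 11.940 − 10.920 = 1.020
Fold change = 2^(−1.020) = 0.4931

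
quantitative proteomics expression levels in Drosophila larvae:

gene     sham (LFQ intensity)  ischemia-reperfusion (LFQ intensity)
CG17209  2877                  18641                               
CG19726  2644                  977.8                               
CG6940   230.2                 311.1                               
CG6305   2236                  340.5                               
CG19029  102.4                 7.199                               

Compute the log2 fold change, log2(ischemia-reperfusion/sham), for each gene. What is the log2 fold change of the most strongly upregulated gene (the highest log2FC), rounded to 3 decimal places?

2.696

log2(18641/2877) = 2.696  (CG17209)
log2(977.8/2644) = -1.435  (CG19726)
log2(311.1/230.2) = 0.434  (CG6940)
log2(340.5/2236) = -2.715  (CG6305)
log2(7.199/102.4) = -3.830  (CG19029)
CG17209 is most strongly upregulated.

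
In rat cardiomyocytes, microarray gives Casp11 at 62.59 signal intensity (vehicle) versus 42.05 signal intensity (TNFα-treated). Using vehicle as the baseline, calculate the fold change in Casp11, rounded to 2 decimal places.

0.67

Fold change = 42.05 / 62.59 = 0.672
Casp11 is downregulated.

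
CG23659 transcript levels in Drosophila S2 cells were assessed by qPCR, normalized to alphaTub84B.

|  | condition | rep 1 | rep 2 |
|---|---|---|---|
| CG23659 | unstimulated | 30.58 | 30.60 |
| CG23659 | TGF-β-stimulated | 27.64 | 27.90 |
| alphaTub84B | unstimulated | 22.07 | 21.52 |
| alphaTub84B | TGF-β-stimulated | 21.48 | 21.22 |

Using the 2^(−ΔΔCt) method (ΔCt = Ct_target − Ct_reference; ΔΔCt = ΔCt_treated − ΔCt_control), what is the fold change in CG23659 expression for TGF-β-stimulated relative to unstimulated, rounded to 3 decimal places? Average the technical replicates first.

Mean Ct: CG23659 unstimulated 30.590; CG23659 TGF-β-stimulated 27.770; alphaTub84B unstimulated 21.795; alphaTub84B TGF-β-stimulated 21.350
ΔCt(unstimulated) = 30.590 − 21.795 = 8.795
ΔCt(TGF-β-stimulated) = 27.770 − 21.350 = 6.420
ΔΔCt = 6.420 − 8.795 = -2.375
Fold change = 2^(−(-2.375)) = 2^2.375 = 5.1874

5.187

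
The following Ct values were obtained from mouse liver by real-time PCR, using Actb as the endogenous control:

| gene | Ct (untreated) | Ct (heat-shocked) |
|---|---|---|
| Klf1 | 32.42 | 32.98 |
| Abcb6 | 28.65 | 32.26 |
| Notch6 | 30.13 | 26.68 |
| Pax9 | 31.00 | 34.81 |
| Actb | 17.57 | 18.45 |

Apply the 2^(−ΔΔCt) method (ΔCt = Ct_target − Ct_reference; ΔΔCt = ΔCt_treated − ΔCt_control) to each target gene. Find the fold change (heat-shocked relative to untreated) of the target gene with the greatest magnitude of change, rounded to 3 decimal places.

20.112

Klf1: ΔΔCt = (32.98−18.45) − (32.42−17.57) = 14.53 − 14.85 = -0.32; fold change = 2^0.32 = 1.248
Abcb6: ΔΔCt = (32.26−18.45) − (28.65−17.57) = 13.81 − 11.08 = 2.73; fold change = 2^-2.73 = 0.151
Notch6: ΔΔCt = (26.68−18.45) − (30.13−17.57) = 8.23 − 12.56 = -4.33; fold change = 2^4.33 = 20.112
Pax9: ΔΔCt = (34.81−18.45) − (31.00−17.57) = 16.36 − 13.43 = 2.93; fold change = 2^-2.93 = 0.131
Notch6 has the largest |ΔΔCt| = 4.33.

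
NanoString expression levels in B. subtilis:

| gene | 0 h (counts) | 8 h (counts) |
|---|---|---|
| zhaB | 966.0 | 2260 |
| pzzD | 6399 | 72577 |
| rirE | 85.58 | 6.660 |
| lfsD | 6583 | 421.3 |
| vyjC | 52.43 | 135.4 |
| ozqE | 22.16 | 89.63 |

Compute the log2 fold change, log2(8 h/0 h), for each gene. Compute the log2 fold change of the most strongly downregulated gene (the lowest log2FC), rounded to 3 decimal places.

log2(2260/966.0) = 1.226  (zhaB)
log2(72577/6399) = 3.504  (pzzD)
log2(6.660/85.58) = -3.684  (rirE)
log2(421.3/6583) = -3.966  (lfsD)
log2(135.4/52.43) = 1.369  (vyjC)
log2(89.63/22.16) = 2.016  (ozqE)
lfsD is most strongly downregulated.

-3.966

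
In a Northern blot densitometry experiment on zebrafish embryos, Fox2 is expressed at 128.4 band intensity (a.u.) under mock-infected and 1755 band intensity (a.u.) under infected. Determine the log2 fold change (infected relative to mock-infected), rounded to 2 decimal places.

Fold change = 1755 / 128.4 = 13.6682
log2(13.6682) = 3.773

3.77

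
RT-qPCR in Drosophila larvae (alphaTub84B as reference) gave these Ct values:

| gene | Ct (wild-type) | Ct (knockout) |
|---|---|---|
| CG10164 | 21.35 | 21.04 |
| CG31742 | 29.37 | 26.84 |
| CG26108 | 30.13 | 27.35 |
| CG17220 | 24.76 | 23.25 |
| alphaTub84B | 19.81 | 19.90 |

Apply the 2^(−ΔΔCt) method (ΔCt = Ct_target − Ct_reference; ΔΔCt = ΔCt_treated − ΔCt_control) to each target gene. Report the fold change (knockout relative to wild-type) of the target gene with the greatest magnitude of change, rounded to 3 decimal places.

7.311

CG10164: ΔΔCt = (21.04−19.90) − (21.35−19.81) = 1.14 − 1.54 = -0.40; fold change = 2^0.40 = 1.320
CG31742: ΔΔCt = (26.84−19.90) − (29.37−19.81) = 6.94 − 9.56 = -2.62; fold change = 2^2.62 = 6.148
CG26108: ΔΔCt = (27.35−19.90) − (30.13−19.81) = 7.45 − 10.32 = -2.87; fold change = 2^2.87 = 7.311
CG17220: ΔΔCt = (23.25−19.90) − (24.76−19.81) = 3.35 − 4.95 = -1.60; fold change = 2^1.60 = 3.031
CG26108 has the largest |ΔΔCt| = 2.87.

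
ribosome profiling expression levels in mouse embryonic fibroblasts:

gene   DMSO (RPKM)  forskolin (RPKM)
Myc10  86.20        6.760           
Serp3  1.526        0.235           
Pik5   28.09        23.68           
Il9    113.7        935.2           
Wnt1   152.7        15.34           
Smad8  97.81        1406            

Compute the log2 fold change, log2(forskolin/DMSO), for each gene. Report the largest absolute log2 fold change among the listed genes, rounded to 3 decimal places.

3.845

log2(6.760/86.20) = -3.673  (Myc10)
log2(0.235/1.526) = -2.699  (Serp3)
log2(23.68/28.09) = -0.246  (Pik5)
log2(935.2/113.7) = 3.040  (Il9)
log2(15.34/152.7) = -3.315  (Wnt1)
log2(1406/97.81) = 3.845  (Smad8)
The largest magnitude belongs to Smad8.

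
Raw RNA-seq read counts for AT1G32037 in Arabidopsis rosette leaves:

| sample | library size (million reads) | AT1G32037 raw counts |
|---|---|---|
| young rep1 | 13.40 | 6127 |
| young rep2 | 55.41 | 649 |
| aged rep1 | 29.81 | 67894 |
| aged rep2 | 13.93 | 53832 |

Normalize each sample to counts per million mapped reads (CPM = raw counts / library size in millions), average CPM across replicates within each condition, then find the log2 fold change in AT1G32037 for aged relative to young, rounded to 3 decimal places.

CPM(young rep1) = 6127 / 13.40 = 457.2388
CPM(young rep2) = 649 / 55.41 = 11.7127
CPM(aged rep1) = 67894 / 29.81 = 2277.5579
CPM(aged rep2) = 53832 / 13.93 = 3864.4652
mean CPM(young) = 234.4757; mean CPM(aged) = 3071.0115
Fold change = 3071.0115 / 234.4757 = 13.09735
log2(13.09735) = 3.7112

3.711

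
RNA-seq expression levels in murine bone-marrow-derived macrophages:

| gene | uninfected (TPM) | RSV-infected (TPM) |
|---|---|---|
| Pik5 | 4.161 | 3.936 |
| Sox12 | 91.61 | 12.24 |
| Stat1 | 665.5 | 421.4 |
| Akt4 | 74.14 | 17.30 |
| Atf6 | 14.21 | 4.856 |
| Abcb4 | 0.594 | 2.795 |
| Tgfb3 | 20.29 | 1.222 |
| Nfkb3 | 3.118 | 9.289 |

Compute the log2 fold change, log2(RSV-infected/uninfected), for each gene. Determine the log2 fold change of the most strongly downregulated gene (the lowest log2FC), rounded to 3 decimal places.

-4.053

log2(3.936/4.161) = -0.080  (Pik5)
log2(12.24/91.61) = -2.904  (Sox12)
log2(421.4/665.5) = -0.659  (Stat1)
log2(17.30/74.14) = -2.099  (Akt4)
log2(4.856/14.21) = -1.549  (Atf6)
log2(2.795/0.594) = 2.234  (Abcb4)
log2(1.222/20.29) = -4.053  (Tgfb3)
log2(9.289/3.118) = 1.575  (Nfkb3)
Tgfb3 is most strongly downregulated.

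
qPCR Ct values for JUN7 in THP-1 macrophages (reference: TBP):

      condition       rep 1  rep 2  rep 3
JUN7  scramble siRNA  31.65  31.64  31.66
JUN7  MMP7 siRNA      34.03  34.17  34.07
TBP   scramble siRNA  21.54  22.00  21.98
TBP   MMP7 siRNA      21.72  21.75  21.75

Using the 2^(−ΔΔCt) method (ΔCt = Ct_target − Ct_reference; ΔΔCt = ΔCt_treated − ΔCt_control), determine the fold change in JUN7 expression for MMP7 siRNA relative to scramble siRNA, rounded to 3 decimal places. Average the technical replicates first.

0.172

Mean Ct: JUN7 scramble siRNA 31.650; JUN7 MMP7 siRNA 34.090; TBP scramble siRNA 21.840; TBP MMP7 siRNA 21.740
ΔCt(scramble siRNA) = 31.650 − 21.840 = 9.810
ΔCt(MMP7 siRNA) = 34.090 − 21.740 = 12.350
ΔΔCt = 12.350 − 9.810 = 2.540
Fold change = 2^(−2.540) = 0.1719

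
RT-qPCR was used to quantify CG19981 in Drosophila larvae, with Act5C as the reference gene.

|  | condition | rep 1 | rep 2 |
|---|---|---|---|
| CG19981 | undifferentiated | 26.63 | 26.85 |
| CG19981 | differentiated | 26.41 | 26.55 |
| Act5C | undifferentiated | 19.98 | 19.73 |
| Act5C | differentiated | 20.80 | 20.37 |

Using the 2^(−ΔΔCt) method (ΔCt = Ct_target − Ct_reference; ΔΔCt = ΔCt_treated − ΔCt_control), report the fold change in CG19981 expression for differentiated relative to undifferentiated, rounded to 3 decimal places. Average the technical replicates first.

1.986

Mean Ct: CG19981 undifferentiated 26.740; CG19981 differentiated 26.480; Act5C undifferentiated 19.855; Act5C differentiated 20.585
ΔCt(undifferentiated) = 26.740 − 19.855 = 6.885
ΔCt(differentiated) = 26.480 − 20.585 = 5.895
ΔΔCt = 5.895 − 6.885 = -0.990
Fold change = 2^(−(-0.990)) = 2^0.990 = 1.9862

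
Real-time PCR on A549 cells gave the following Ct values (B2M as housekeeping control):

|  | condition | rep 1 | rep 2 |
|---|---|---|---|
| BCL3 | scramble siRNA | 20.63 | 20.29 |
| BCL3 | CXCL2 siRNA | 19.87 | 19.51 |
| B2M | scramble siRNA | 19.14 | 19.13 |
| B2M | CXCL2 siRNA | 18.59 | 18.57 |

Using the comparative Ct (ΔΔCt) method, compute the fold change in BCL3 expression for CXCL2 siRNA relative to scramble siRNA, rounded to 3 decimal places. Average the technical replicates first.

1.161

Mean Ct: BCL3 scramble siRNA 20.460; BCL3 CXCL2 siRNA 19.690; B2M scramble siRNA 19.135; B2M CXCL2 siRNA 18.580
ΔCt(scramble siRNA) = 20.460 − 19.135 = 1.325
ΔCt(CXCL2 siRNA) = 19.690 − 18.580 = 1.110
ΔΔCt = 1.110 − 1.325 = -0.215
Fold change = 2^(−(-0.215)) = 2^0.215 = 1.1607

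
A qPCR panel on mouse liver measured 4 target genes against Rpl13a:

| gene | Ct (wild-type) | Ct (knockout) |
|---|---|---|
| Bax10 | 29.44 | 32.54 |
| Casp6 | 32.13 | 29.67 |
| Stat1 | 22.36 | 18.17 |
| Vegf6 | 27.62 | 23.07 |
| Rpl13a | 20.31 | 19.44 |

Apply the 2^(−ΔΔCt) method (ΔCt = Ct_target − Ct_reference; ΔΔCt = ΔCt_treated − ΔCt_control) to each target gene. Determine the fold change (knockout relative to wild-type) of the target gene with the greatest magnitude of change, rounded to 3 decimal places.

Bax10: ΔΔCt = (32.54−19.44) − (29.44−20.31) = 13.10 − 9.13 = 3.97; fold change = 2^-3.97 = 0.064
Casp6: ΔΔCt = (29.67−19.44) − (32.13−20.31) = 10.23 − 11.82 = -1.59; fold change = 2^1.59 = 3.010
Stat1: ΔΔCt = (18.17−19.44) − (22.36−20.31) = -1.27 − 2.05 = -3.32; fold change = 2^3.32 = 9.987
Vegf6: ΔΔCt = (23.07−19.44) − (27.62−20.31) = 3.63 − 7.31 = -3.68; fold change = 2^3.68 = 12.817
Bax10 has the largest |ΔΔCt| = 3.97.

0.064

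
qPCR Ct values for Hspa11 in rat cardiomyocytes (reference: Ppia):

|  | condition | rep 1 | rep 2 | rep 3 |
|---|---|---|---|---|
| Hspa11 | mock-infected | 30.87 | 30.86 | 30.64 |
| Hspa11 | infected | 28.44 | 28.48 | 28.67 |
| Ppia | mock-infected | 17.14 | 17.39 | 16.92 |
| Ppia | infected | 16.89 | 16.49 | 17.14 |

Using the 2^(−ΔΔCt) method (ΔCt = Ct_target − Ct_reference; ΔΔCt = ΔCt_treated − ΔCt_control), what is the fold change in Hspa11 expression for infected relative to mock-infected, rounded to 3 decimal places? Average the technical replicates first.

3.864

Mean Ct: Hspa11 mock-infected 30.790; Hspa11 infected 28.530; Ppia mock-infected 17.150; Ppia infected 16.840
ΔCt(mock-infected) = 30.790 − 17.150 = 13.640
ΔCt(infected) = 28.530 − 16.840 = 11.690
ΔΔCt = 11.690 − 13.640 = -1.950
Fold change = 2^(−(-1.950)) = 2^1.950 = 3.8637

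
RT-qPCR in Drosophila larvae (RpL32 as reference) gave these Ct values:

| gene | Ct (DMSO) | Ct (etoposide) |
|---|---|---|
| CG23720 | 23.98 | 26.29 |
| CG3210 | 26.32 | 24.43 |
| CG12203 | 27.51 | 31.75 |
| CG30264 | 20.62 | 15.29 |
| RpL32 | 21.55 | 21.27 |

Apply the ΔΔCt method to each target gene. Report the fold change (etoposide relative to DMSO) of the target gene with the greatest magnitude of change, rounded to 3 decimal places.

33.128

CG23720: ΔΔCt = (26.29−21.27) − (23.98−21.55) = 5.02 − 2.43 = 2.59; fold change = 2^-2.59 = 0.166
CG3210: ΔΔCt = (24.43−21.27) − (26.32−21.55) = 3.16 − 4.77 = -1.61; fold change = 2^1.61 = 3.053
CG12203: ΔΔCt = (31.75−21.27) − (27.51−21.55) = 10.48 − 5.96 = 4.52; fold change = 2^-4.52 = 0.044
CG30264: ΔΔCt = (15.29−21.27) − (20.62−21.55) = -5.98 − (-0.93) = -5.05; fold change = 2^5.05 = 33.128
CG30264 has the largest |ΔΔCt| = 5.05.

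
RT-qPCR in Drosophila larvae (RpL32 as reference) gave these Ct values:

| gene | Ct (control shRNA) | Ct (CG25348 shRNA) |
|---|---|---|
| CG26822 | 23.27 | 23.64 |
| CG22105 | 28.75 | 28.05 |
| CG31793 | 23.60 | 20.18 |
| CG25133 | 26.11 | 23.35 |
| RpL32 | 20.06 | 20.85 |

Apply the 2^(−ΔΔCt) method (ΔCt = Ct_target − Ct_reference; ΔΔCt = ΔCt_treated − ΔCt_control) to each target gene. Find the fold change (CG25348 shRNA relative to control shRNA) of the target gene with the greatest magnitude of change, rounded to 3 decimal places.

CG26822: ΔΔCt = (23.64−20.85) − (23.27−20.06) = 2.79 − 3.21 = -0.42; fold change = 2^0.42 = 1.338
CG22105: ΔΔCt = (28.05−20.85) − (28.75−20.06) = 7.20 − 8.69 = -1.49; fold change = 2^1.49 = 2.809
CG31793: ΔΔCt = (20.18−20.85) − (23.60−20.06) = -0.67 − 3.54 = -4.21; fold change = 2^4.21 = 18.507
CG25133: ΔΔCt = (23.35−20.85) − (26.11−20.06) = 2.50 − 6.05 = -3.55; fold change = 2^3.55 = 11.713
CG31793 has the largest |ΔΔCt| = 4.21.

18.507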